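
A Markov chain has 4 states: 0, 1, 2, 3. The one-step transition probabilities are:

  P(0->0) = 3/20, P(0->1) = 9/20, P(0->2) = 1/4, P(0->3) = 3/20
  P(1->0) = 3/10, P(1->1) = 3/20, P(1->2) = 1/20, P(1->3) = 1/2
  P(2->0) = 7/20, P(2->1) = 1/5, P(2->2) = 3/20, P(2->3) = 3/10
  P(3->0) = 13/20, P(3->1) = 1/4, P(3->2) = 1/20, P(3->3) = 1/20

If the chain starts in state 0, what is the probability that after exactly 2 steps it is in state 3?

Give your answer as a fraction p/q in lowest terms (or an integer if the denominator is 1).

Computing P^2 by repeated multiplication:
P^1 =
  0: [3/20, 9/20, 1/4, 3/20]
  1: [3/10, 3/20, 1/20, 1/2]
  2: [7/20, 1/5, 3/20, 3/10]
  3: [13/20, 1/4, 1/20, 1/20]
P^2 =
  0: [137/400, 89/400, 21/200, 33/100]
  1: [173/400, 117/400, 23/200, 4/25]
  2: [9/25, 117/400, 27/200, 17/80]
  3: [89/400, 141/400, 37/200, 6/25]

(P^2)[0 -> 3] = 33/100

Answer: 33/100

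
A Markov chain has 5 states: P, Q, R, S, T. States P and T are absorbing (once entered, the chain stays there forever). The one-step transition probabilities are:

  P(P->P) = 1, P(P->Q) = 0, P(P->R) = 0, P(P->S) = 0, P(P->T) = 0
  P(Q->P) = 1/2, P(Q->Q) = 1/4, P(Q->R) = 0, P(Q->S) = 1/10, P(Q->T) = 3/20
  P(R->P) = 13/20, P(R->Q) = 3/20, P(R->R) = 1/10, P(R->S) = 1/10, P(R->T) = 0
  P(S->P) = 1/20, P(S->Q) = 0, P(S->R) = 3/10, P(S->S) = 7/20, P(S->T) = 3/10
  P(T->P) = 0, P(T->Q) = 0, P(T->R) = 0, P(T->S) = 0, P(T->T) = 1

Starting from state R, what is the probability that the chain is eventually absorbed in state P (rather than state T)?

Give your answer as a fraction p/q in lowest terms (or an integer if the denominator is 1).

Let a_i = P(absorbed in P | start in state i).
Boundary conditions: a_P = 1, a_T = 0.
For each transient state i, a_i = sum_j P(i->j) * a_j:
  a_Q = 1/2*a_P + 1/4*a_Q + 0*a_R + 1/10*a_S + 3/20*a_T
  a_R = 13/20*a_P + 3/20*a_Q + 1/10*a_R + 1/10*a_S + 0*a_T
  a_S = 1/20*a_P + 0*a_Q + 3/10*a_R + 7/20*a_S + 3/10*a_T

Substituting a_P = 1 and a_T = 0, rearrange to (I - Q) a = r where r[i] = P(i -> P):
  [3/4, 0, -1/10] . (a_Q, a_R, a_S) = 1/2
  [-3/20, 9/10, -1/10] . (a_Q, a_R, a_S) = 13/20
  [0, -3/10, 13/20] . (a_Q, a_R, a_S) = 1/20

Solving yields:
  a_Q = 134/183
  a_R = 329/366
  a_S = 30/61

Starting state is R, so the absorption probability is a_R = 329/366.

Answer: 329/366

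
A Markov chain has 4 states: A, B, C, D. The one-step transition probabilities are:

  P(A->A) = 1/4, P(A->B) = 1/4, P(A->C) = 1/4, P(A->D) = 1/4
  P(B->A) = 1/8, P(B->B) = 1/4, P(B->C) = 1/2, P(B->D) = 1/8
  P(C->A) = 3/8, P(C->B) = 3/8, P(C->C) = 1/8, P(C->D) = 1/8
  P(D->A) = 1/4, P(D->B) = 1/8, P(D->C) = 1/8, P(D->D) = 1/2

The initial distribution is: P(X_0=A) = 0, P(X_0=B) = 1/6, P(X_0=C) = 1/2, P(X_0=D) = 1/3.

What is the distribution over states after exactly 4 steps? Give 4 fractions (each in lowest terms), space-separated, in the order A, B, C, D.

Answer: 383/1536 2043/8192 6161/24576 3079/12288

Derivation:
Propagating the distribution step by step (d_{t+1} = d_t * P):
d_0 = (A=0, B=1/6, C=1/2, D=1/3)
  d_1[A] = 0*1/4 + 1/6*1/8 + 1/2*3/8 + 1/3*1/4 = 7/24
  d_1[B] = 0*1/4 + 1/6*1/4 + 1/2*3/8 + 1/3*1/8 = 13/48
  d_1[C] = 0*1/4 + 1/6*1/2 + 1/2*1/8 + 1/3*1/8 = 3/16
  d_1[D] = 0*1/4 + 1/6*1/8 + 1/2*1/8 + 1/3*1/2 = 1/4
d_1 = (A=7/24, B=13/48, C=3/16, D=1/4)
  d_2[A] = 7/24*1/4 + 13/48*1/8 + 3/16*3/8 + 1/4*1/4 = 23/96
  d_2[B] = 7/24*1/4 + 13/48*1/4 + 3/16*3/8 + 1/4*1/8 = 31/128
  d_2[C] = 7/24*1/4 + 13/48*1/2 + 3/16*1/8 + 1/4*1/8 = 101/384
  d_2[D] = 7/24*1/4 + 13/48*1/8 + 3/16*1/8 + 1/4*1/2 = 49/192
d_2 = (A=23/96, B=31/128, C=101/384, D=49/192)
  d_3[A] = 23/96*1/4 + 31/128*1/8 + 101/384*3/8 + 49/192*1/4 = 97/384
  d_3[B] = 23/96*1/4 + 31/128*1/4 + 101/384*3/8 + 49/192*1/8 = 257/1024
  d_3[C] = 23/96*1/4 + 31/128*1/2 + 101/384*1/8 + 49/192*1/8 = 755/3072
  d_3[D] = 23/96*1/4 + 31/128*1/8 + 101/384*1/8 + 49/192*1/2 = 385/1536
d_3 = (A=97/384, B=257/1024, C=755/3072, D=385/1536)
  d_4[A] = 97/384*1/4 + 257/1024*1/8 + 755/3072*3/8 + 385/1536*1/4 = 383/1536
  d_4[B] = 97/384*1/4 + 257/1024*1/4 + 755/3072*3/8 + 385/1536*1/8 = 2043/8192
  d_4[C] = 97/384*1/4 + 257/1024*1/2 + 755/3072*1/8 + 385/1536*1/8 = 6161/24576
  d_4[D] = 97/384*1/4 + 257/1024*1/8 + 755/3072*1/8 + 385/1536*1/2 = 3079/12288
d_4 = (A=383/1536, B=2043/8192, C=6161/24576, D=3079/12288)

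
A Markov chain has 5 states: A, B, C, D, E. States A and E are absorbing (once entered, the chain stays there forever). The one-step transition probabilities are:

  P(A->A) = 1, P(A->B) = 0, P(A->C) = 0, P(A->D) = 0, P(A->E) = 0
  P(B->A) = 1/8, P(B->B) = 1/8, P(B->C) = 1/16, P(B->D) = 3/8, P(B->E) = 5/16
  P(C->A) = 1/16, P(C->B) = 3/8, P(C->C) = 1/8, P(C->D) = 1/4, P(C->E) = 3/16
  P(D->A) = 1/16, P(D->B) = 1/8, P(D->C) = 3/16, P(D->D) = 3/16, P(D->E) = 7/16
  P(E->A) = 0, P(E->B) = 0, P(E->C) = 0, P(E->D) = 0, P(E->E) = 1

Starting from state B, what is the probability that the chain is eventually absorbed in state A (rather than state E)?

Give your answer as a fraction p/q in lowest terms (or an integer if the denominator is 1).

Answer: 459/2018

Derivation:
Let a_i = P(absorbed in A | start in state i).
Boundary conditions: a_A = 1, a_E = 0.
For each transient state i, a_i = sum_j P(i->j) * a_j:
  a_B = 1/8*a_A + 1/8*a_B + 1/16*a_C + 3/8*a_D + 5/16*a_E
  a_C = 1/16*a_A + 3/8*a_B + 1/8*a_C + 1/4*a_D + 3/16*a_E
  a_D = 1/16*a_A + 1/8*a_B + 3/16*a_C + 3/16*a_D + 7/16*a_E

Substituting a_A = 1 and a_E = 0, rearrange to (I - Q) a = r where r[i] = P(i -> A):
  [7/8, -1/16, -3/8] . (a_B, a_C, a_D) = 1/8
  [-3/8, 7/8, -1/4] . (a_B, a_C, a_D) = 1/16
  [-1/8, -3/16, 13/16] . (a_B, a_C, a_D) = 1/16

Solving yields:
  a_B = 459/2018
  a_C = 217/1009
  a_D = 163/1009

Starting state is B, so the absorption probability is a_B = 459/2018.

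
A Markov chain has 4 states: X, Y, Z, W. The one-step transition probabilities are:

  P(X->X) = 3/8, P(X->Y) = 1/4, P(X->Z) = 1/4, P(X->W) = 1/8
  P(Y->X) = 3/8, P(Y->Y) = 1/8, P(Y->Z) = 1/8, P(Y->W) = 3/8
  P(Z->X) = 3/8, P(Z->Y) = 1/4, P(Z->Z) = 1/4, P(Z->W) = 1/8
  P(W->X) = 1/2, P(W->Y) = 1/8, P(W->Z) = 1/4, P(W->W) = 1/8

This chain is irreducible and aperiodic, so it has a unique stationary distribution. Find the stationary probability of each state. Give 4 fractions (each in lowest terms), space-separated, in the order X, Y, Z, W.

The stationary distribution satisfies pi = pi * P, i.e.:
  pi_X = 3/8*pi_X + 3/8*pi_Y + 3/8*pi_Z + 1/2*pi_W
  pi_Y = 1/4*pi_X + 1/8*pi_Y + 1/4*pi_Z + 1/8*pi_W
  pi_Z = 1/4*pi_X + 1/8*pi_Y + 1/4*pi_Z + 1/4*pi_W
  pi_W = 1/8*pi_X + 3/8*pi_Y + 1/8*pi_Z + 1/8*pi_W
with normalization: pi_X + pi_Y + pi_Z + pi_W = 1.

Using the first 3 balance equations plus normalization, the linear system A*pi = b is:
  [-5/8, 3/8, 3/8, 1/2] . pi = 0
  [1/4, -7/8, 1/4, 1/8] . pi = 0
  [1/4, 1/8, -3/4, 1/4] . pi = 0
  [1, 1, 1, 1] . pi = 1

Solving yields:
  pi_X = 235/592
  pi_Y = 15/74
  pi_Z = 133/592
  pi_W = 13/74

Verification (pi * P):
  235/592*3/8 + 15/74*3/8 + 133/592*3/8 + 13/74*1/2 = 235/592 = pi_X  (ok)
  235/592*1/4 + 15/74*1/8 + 133/592*1/4 + 13/74*1/8 = 15/74 = pi_Y  (ok)
  235/592*1/4 + 15/74*1/8 + 133/592*1/4 + 13/74*1/4 = 133/592 = pi_Z  (ok)
  235/592*1/8 + 15/74*3/8 + 133/592*1/8 + 13/74*1/8 = 13/74 = pi_W  (ok)

Answer: 235/592 15/74 133/592 13/74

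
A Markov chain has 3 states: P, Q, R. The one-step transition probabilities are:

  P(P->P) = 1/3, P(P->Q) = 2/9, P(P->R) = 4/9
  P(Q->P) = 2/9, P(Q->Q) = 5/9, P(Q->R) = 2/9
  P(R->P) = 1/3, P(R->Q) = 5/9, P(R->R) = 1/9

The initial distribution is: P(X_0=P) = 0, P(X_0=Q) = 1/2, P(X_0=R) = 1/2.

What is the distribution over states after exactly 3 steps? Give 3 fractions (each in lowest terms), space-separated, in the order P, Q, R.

Answer: 137/486 113/243 41/162

Derivation:
Propagating the distribution step by step (d_{t+1} = d_t * P):
d_0 = (P=0, Q=1/2, R=1/2)
  d_1[P] = 0*1/3 + 1/2*2/9 + 1/2*1/3 = 5/18
  d_1[Q] = 0*2/9 + 1/2*5/9 + 1/2*5/9 = 5/9
  d_1[R] = 0*4/9 + 1/2*2/9 + 1/2*1/9 = 1/6
d_1 = (P=5/18, Q=5/9, R=1/6)
  d_2[P] = 5/18*1/3 + 5/9*2/9 + 1/6*1/3 = 22/81
  d_2[Q] = 5/18*2/9 + 5/9*5/9 + 1/6*5/9 = 25/54
  d_2[R] = 5/18*4/9 + 5/9*2/9 + 1/6*1/9 = 43/162
d_2 = (P=22/81, Q=25/54, R=43/162)
  d_3[P] = 22/81*1/3 + 25/54*2/9 + 43/162*1/3 = 137/486
  d_3[Q] = 22/81*2/9 + 25/54*5/9 + 43/162*5/9 = 113/243
  d_3[R] = 22/81*4/9 + 25/54*2/9 + 43/162*1/9 = 41/162
d_3 = (P=137/486, Q=113/243, R=41/162)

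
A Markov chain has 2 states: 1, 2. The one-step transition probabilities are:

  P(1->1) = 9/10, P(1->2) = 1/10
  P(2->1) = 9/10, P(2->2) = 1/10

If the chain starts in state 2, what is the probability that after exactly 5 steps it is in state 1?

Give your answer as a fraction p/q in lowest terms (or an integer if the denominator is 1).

Computing P^5 by repeated multiplication:
P^1 =
  1: [9/10, 1/10]
  2: [9/10, 1/10]
P^2 =
  1: [9/10, 1/10]
  2: [9/10, 1/10]
P^3 =
  1: [9/10, 1/10]
  2: [9/10, 1/10]
P^4 =
  1: [9/10, 1/10]
  2: [9/10, 1/10]
P^5 =
  1: [9/10, 1/10]
  2: [9/10, 1/10]

(P^5)[2 -> 1] = 9/10

Answer: 9/10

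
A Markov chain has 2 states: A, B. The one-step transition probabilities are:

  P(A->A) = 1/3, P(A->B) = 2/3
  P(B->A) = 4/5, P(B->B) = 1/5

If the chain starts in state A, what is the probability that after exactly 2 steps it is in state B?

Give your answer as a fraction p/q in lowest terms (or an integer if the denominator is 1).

Answer: 16/45

Derivation:
Computing P^2 by repeated multiplication:
P^1 =
  A: [1/3, 2/3]
  B: [4/5, 1/5]
P^2 =
  A: [29/45, 16/45]
  B: [32/75, 43/75]

(P^2)[A -> B] = 16/45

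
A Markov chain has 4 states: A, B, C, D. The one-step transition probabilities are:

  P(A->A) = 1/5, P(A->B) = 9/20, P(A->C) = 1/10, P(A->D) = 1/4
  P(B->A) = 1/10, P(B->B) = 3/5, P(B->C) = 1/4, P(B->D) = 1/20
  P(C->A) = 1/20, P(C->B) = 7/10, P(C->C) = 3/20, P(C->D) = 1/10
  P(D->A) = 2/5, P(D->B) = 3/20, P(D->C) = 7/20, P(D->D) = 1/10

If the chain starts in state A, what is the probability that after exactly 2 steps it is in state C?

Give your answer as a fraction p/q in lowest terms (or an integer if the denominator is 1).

Answer: 47/200

Derivation:
Computing P^2 by repeated multiplication:
P^1 =
  A: [1/5, 9/20, 1/10, 1/4]
  B: [1/10, 3/5, 1/4, 1/20]
  C: [1/20, 7/10, 3/20, 1/10]
  D: [2/5, 3/20, 7/20, 1/10]
P^2 =
  A: [19/100, 187/400, 47/200, 43/400]
  B: [9/80, 47/80, 43/200, 17/200]
  C: [51/400, 9/16, 19/80, 29/400]
  D: [61/400, 53/100, 33/200, 61/400]

(P^2)[A -> C] = 47/200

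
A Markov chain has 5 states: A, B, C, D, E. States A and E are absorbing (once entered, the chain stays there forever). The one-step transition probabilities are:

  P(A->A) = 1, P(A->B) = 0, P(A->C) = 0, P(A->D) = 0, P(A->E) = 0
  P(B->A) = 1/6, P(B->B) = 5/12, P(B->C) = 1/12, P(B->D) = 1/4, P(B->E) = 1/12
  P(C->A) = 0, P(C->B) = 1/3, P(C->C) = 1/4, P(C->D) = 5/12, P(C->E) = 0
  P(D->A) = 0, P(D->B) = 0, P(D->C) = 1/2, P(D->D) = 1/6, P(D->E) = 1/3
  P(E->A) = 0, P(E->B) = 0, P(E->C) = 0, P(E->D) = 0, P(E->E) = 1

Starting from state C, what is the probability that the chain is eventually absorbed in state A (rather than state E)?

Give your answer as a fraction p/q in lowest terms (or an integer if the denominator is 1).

Let a_i = P(absorbed in A | start in state i).
Boundary conditions: a_A = 1, a_E = 0.
For each transient state i, a_i = sum_j P(i->j) * a_j:
  a_B = 1/6*a_A + 5/12*a_B + 1/12*a_C + 1/4*a_D + 1/12*a_E
  a_C = 0*a_A + 1/3*a_B + 1/4*a_C + 5/12*a_D + 0*a_E
  a_D = 0*a_A + 0*a_B + 1/2*a_C + 1/6*a_D + 1/3*a_E

Substituting a_A = 1 and a_E = 0, rearrange to (I - Q) a = r where r[i] = P(i -> A):
  [7/12, -1/12, -1/4] . (a_B, a_C, a_D) = 1/6
  [-1/3, 3/4, -5/12] . (a_B, a_C, a_D) = 0
  [0, -1/2, 5/6] . (a_B, a_C, a_D) = 0

Solving yields:
  a_B = 30/77
  a_C = 20/77
  a_D = 12/77

Starting state is C, so the absorption probability is a_C = 20/77.

Answer: 20/77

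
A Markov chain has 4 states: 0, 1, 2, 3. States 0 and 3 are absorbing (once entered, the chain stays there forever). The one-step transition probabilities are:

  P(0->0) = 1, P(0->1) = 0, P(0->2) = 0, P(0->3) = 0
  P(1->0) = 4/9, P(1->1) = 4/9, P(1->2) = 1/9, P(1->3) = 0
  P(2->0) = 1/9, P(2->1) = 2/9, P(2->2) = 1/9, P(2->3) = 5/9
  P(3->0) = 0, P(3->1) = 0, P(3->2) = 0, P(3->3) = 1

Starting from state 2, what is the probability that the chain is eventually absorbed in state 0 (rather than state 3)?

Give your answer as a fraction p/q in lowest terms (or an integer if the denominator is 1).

Answer: 13/38

Derivation:
Let a_i = P(absorbed in 0 | start in state i).
Boundary conditions: a_0 = 1, a_3 = 0.
For each transient state i, a_i = sum_j P(i->j) * a_j:
  a_1 = 4/9*a_0 + 4/9*a_1 + 1/9*a_2 + 0*a_3
  a_2 = 1/9*a_0 + 2/9*a_1 + 1/9*a_2 + 5/9*a_3

Substituting a_0 = 1 and a_3 = 0, rearrange to (I - Q) a = r where r[i] = P(i -> 0):
  [5/9, -1/9] . (a_1, a_2) = 4/9
  [-2/9, 8/9] . (a_1, a_2) = 1/9

Solving yields:
  a_1 = 33/38
  a_2 = 13/38

Starting state is 2, so the absorption probability is a_2 = 13/38.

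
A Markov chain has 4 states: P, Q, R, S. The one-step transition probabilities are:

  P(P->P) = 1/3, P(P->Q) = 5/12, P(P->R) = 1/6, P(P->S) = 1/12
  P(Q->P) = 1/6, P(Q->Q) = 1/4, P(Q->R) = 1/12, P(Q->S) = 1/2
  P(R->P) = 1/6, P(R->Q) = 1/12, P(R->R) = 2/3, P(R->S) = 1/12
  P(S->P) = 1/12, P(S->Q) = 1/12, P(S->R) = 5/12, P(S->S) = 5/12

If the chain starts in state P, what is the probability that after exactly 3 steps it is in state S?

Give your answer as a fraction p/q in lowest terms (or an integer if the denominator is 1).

Answer: 83/288

Derivation:
Computing P^3 by repeated multiplication:
P^1 =
  P: [1/3, 5/12, 1/6, 1/12]
  Q: [1/6, 1/4, 1/12, 1/2]
  R: [1/6, 1/12, 2/3, 1/12]
  S: [1/12, 1/12, 5/12, 5/12]
P^2 =
  P: [31/144, 19/72, 17/72, 41/144]
  Q: [11/72, 13/72, 5/16, 17/48]
  R: [3/16, 11/72, 37/72, 7/48]
  S: [7/48, 1/8, 17/36, 37/144]
P^3 =
  P: [103/576, 43/216, 577/1728, 83/288]
  Q: [281/1728, 71/432, 685/1728, 239/864]
  R: [107/576, 37/216, 773/1728, 169/864]
  S: [293/1728, 11/72, 263/576, 191/864]

(P^3)[P -> S] = 83/288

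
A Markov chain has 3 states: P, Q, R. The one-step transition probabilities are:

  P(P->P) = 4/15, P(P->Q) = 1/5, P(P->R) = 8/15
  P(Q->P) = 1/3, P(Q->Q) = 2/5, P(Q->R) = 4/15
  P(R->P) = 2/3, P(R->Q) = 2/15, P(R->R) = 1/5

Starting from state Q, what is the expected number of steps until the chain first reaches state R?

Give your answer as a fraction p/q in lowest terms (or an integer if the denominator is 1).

Answer: 20/7

Derivation:
Let h_i = expected steps to first reach R from state i.
Boundary: h_R = 0.
First-step equations for the other states:
  h_P = 1 + 4/15*h_P + 1/5*h_Q + 8/15*h_R
  h_Q = 1 + 1/3*h_P + 2/5*h_Q + 4/15*h_R

Substituting h_R = 0 and rearranging gives the linear system (I - Q) h = 1:
  [11/15, -1/5] . (h_P, h_Q) = 1
  [-1/3, 3/5] . (h_P, h_Q) = 1

Solving yields:
  h_P = 15/7
  h_Q = 20/7

Starting state is Q, so the expected hitting time is h_Q = 20/7.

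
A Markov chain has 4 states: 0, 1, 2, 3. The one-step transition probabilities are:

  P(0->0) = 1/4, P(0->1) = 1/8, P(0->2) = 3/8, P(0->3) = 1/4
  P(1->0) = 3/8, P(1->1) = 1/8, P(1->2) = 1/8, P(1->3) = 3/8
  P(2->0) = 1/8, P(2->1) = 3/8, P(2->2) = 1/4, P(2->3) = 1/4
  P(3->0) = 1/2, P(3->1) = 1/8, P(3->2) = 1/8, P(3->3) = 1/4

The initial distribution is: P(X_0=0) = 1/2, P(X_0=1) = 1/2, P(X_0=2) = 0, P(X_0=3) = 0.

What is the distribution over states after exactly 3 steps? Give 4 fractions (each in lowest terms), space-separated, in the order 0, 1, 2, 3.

Propagating the distribution step by step (d_{t+1} = d_t * P):
d_0 = (0=1/2, 1=1/2, 2=0, 3=0)
  d_1[0] = 1/2*1/4 + 1/2*3/8 + 0*1/8 + 0*1/2 = 5/16
  d_1[1] = 1/2*1/8 + 1/2*1/8 + 0*3/8 + 0*1/8 = 1/8
  d_1[2] = 1/2*3/8 + 1/2*1/8 + 0*1/4 + 0*1/8 = 1/4
  d_1[3] = 1/2*1/4 + 1/2*3/8 + 0*1/4 + 0*1/4 = 5/16
d_1 = (0=5/16, 1=1/8, 2=1/4, 3=5/16)
  d_2[0] = 5/16*1/4 + 1/8*3/8 + 1/4*1/8 + 5/16*1/2 = 5/16
  d_2[1] = 5/16*1/8 + 1/8*1/8 + 1/4*3/8 + 5/16*1/8 = 3/16
  d_2[2] = 5/16*3/8 + 1/8*1/8 + 1/4*1/4 + 5/16*1/8 = 15/64
  d_2[3] = 5/16*1/4 + 1/8*3/8 + 1/4*1/4 + 5/16*1/4 = 17/64
d_2 = (0=5/16, 1=3/16, 2=15/64, 3=17/64)
  d_3[0] = 5/16*1/4 + 3/16*3/8 + 15/64*1/8 + 17/64*1/2 = 159/512
  d_3[1] = 5/16*1/8 + 3/16*1/8 + 15/64*3/8 + 17/64*1/8 = 47/256
  d_3[2] = 5/16*3/8 + 3/16*1/8 + 15/64*1/4 + 17/64*1/8 = 119/512
  d_3[3] = 5/16*1/4 + 3/16*3/8 + 15/64*1/4 + 17/64*1/4 = 35/128
d_3 = (0=159/512, 1=47/256, 2=119/512, 3=35/128)

Answer: 159/512 47/256 119/512 35/128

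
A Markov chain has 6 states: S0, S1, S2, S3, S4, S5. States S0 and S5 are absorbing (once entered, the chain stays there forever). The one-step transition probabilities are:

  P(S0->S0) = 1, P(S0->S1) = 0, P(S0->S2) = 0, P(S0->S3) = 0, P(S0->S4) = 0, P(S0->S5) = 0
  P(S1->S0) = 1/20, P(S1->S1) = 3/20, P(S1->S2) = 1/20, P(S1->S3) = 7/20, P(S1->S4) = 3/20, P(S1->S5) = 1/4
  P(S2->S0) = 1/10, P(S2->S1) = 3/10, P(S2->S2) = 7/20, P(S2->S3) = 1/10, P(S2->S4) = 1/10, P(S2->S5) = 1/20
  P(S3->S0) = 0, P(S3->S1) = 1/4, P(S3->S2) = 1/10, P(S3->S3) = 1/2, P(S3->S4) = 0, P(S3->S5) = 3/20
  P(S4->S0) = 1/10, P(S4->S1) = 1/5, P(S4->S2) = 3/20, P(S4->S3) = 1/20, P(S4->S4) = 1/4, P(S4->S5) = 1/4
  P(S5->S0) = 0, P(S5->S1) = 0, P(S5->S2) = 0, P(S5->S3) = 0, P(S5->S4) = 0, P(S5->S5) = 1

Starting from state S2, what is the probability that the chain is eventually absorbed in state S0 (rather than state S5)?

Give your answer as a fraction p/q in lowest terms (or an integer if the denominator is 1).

Let a_i = P(absorbed in S0 | start in state i).
Boundary conditions: a_S0 = 1, a_S5 = 0.
For each transient state i, a_i = sum_j P(i->j) * a_j:
  a_S1 = 1/20*a_S0 + 3/20*a_S1 + 1/20*a_S2 + 7/20*a_S3 + 3/20*a_S4 + 1/4*a_S5
  a_S2 = 1/10*a_S0 + 3/10*a_S1 + 7/20*a_S2 + 1/10*a_S3 + 1/10*a_S4 + 1/20*a_S5
  a_S3 = 0*a_S0 + 1/4*a_S1 + 1/10*a_S2 + 1/2*a_S3 + 0*a_S4 + 3/20*a_S5
  a_S4 = 1/10*a_S0 + 1/5*a_S1 + 3/20*a_S2 + 1/20*a_S3 + 1/4*a_S4 + 1/4*a_S5

Substituting a_S0 = 1 and a_S5 = 0, rearrange to (I - Q) a = r where r[i] = P(i -> S0):
  [17/20, -1/20, -7/20, -3/20] . (a_S1, a_S2, a_S3, a_S4) = 1/20
  [-3/10, 13/20, -1/10, -1/10] . (a_S1, a_S2, a_S3, a_S4) = 1/10
  [-1/4, -1/10, 1/2, 0] . (a_S1, a_S2, a_S3, a_S4) = 0
  [-1/5, -3/20, -1/20, 3/4] . (a_S1, a_S2, a_S3, a_S4) = 1/10

Solving yields:
  a_S1 = 1795/9771
  a_S2 = 980/3257
  a_S3 = 2971/19542
  a_S4 = 4937/19542

Starting state is S2, so the absorption probability is a_S2 = 980/3257.

Answer: 980/3257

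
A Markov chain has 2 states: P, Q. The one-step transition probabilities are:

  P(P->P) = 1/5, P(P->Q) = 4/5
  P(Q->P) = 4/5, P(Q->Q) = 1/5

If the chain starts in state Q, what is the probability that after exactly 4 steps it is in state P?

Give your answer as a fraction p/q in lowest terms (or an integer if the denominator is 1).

Computing P^4 by repeated multiplication:
P^1 =
  P: [1/5, 4/5]
  Q: [4/5, 1/5]
P^2 =
  P: [17/25, 8/25]
  Q: [8/25, 17/25]
P^3 =
  P: [49/125, 76/125]
  Q: [76/125, 49/125]
P^4 =
  P: [353/625, 272/625]
  Q: [272/625, 353/625]

(P^4)[Q -> P] = 272/625

Answer: 272/625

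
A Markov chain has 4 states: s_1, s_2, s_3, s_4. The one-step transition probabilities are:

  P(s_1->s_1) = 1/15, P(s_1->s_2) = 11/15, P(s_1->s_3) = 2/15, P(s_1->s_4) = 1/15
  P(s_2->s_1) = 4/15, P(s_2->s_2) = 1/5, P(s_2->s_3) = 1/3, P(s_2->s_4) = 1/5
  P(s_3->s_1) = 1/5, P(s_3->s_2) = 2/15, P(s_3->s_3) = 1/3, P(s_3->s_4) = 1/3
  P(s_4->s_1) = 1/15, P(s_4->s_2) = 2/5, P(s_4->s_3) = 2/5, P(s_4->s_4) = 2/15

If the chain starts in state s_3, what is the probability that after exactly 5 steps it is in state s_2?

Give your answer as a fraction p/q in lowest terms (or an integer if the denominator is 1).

Answer: 235007/759375

Derivation:
Computing P^5 by repeated multiplication:
P^1 =
  s_1: [1/15, 11/15, 2/15, 1/15]
  s_2: [4/15, 1/5, 1/3, 1/5]
  s_3: [1/5, 2/15, 1/3, 1/3]
  s_4: [1/15, 2/5, 2/5, 2/15]
P^2 =
  s_1: [52/225, 6/25, 73/225, 46/225]
  s_2: [34/225, 9/25, 22/75, 44/225]
  s_3: [31/225, 79/225, 71/225, 44/225]
  s_4: [1/5, 53/225, 74/225, 53/225]
P^3 =
  s_1: [533/3375, 1156/3375, 203/675, 671/3375]
  s_2: [8/45, 1013/3375, 1067/3375, 139/675]
  s_3: [604/3375, 328/1125, 1076/3375, 79/375]
  s_4: [532/3375, 224/675, 1043/3375, 136/675]
P^4 =
  s_1: [8873/50625, 5129/16875, 15947/50625, 10418/50625]
  s_2: [8548/50625, 15943/50625, 3154/10125, 10364/50625]
  s_3: [8479/50625, 5338/16875, 5258/16875, 10358/50625]
  s_4: [8821/50625, 5126/16875, 15959/50625, 1163/5625]
P^5 =
  s_1: [25736/151875, 238166/759375, 236924/759375, 31121/151875]
  s_2: [129994/759375, 78527/253125, 47569/151875, 10397/50625]
  s_3: [8681/50625, 235007/759375, 238046/759375, 156107/759375]
  s_4: [128677/759375, 15859/50625, 79043/253125, 155684/759375]

(P^5)[s_3 -> s_2] = 235007/759375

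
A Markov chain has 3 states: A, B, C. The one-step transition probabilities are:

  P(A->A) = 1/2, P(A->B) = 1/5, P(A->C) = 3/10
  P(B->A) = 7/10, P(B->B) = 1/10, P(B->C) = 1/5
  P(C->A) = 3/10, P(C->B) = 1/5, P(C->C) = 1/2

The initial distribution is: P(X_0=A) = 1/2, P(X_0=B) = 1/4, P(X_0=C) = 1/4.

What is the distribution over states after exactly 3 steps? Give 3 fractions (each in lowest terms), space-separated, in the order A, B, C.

Answer: 467/1000 727/4000 281/800

Derivation:
Propagating the distribution step by step (d_{t+1} = d_t * P):
d_0 = (A=1/2, B=1/4, C=1/4)
  d_1[A] = 1/2*1/2 + 1/4*7/10 + 1/4*3/10 = 1/2
  d_1[B] = 1/2*1/5 + 1/4*1/10 + 1/4*1/5 = 7/40
  d_1[C] = 1/2*3/10 + 1/4*1/5 + 1/4*1/2 = 13/40
d_1 = (A=1/2, B=7/40, C=13/40)
  d_2[A] = 1/2*1/2 + 7/40*7/10 + 13/40*3/10 = 47/100
  d_2[B] = 1/2*1/5 + 7/40*1/10 + 13/40*1/5 = 73/400
  d_2[C] = 1/2*3/10 + 7/40*1/5 + 13/40*1/2 = 139/400
d_2 = (A=47/100, B=73/400, C=139/400)
  d_3[A] = 47/100*1/2 + 73/400*7/10 + 139/400*3/10 = 467/1000
  d_3[B] = 47/100*1/5 + 73/400*1/10 + 139/400*1/5 = 727/4000
  d_3[C] = 47/100*3/10 + 73/400*1/5 + 139/400*1/2 = 281/800
d_3 = (A=467/1000, B=727/4000, C=281/800)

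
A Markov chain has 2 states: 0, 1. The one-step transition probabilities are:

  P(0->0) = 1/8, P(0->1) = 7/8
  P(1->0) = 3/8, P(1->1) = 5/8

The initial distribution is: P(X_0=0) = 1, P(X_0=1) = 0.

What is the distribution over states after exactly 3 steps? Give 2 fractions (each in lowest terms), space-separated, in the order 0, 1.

Propagating the distribution step by step (d_{t+1} = d_t * P):
d_0 = (0=1, 1=0)
  d_1[0] = 1*1/8 + 0*3/8 = 1/8
  d_1[1] = 1*7/8 + 0*5/8 = 7/8
d_1 = (0=1/8, 1=7/8)
  d_2[0] = 1/8*1/8 + 7/8*3/8 = 11/32
  d_2[1] = 1/8*7/8 + 7/8*5/8 = 21/32
d_2 = (0=11/32, 1=21/32)
  d_3[0] = 11/32*1/8 + 21/32*3/8 = 37/128
  d_3[1] = 11/32*7/8 + 21/32*5/8 = 91/128
d_3 = (0=37/128, 1=91/128)

Answer: 37/128 91/128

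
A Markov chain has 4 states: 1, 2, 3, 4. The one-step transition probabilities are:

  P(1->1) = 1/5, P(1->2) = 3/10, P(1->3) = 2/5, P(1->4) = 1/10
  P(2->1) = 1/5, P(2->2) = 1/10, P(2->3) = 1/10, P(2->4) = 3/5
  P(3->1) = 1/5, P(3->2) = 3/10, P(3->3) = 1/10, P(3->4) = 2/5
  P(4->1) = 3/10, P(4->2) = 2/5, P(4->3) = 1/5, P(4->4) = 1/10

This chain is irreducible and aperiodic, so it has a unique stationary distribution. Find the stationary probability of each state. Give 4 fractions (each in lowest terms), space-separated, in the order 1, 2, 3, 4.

Answer: 181/788 433/1576 313/1576 117/394

Derivation:
The stationary distribution satisfies pi = pi * P, i.e.:
  pi_1 = 1/5*pi_1 + 1/5*pi_2 + 1/5*pi_3 + 3/10*pi_4
  pi_2 = 3/10*pi_1 + 1/10*pi_2 + 3/10*pi_3 + 2/5*pi_4
  pi_3 = 2/5*pi_1 + 1/10*pi_2 + 1/10*pi_3 + 1/5*pi_4
  pi_4 = 1/10*pi_1 + 3/5*pi_2 + 2/5*pi_3 + 1/10*pi_4
with normalization: pi_1 + pi_2 + pi_3 + pi_4 = 1.

Using the first 3 balance equations plus normalization, the linear system A*pi = b is:
  [-4/5, 1/5, 1/5, 3/10] . pi = 0
  [3/10, -9/10, 3/10, 2/5] . pi = 0
  [2/5, 1/10, -9/10, 1/5] . pi = 0
  [1, 1, 1, 1] . pi = 1

Solving yields:
  pi_1 = 181/788
  pi_2 = 433/1576
  pi_3 = 313/1576
  pi_4 = 117/394

Verification (pi * P):
  181/788*1/5 + 433/1576*1/5 + 313/1576*1/5 + 117/394*3/10 = 181/788 = pi_1  (ok)
  181/788*3/10 + 433/1576*1/10 + 313/1576*3/10 + 117/394*2/5 = 433/1576 = pi_2  (ok)
  181/788*2/5 + 433/1576*1/10 + 313/1576*1/10 + 117/394*1/5 = 313/1576 = pi_3  (ok)
  181/788*1/10 + 433/1576*3/5 + 313/1576*2/5 + 117/394*1/10 = 117/394 = pi_4  (ok)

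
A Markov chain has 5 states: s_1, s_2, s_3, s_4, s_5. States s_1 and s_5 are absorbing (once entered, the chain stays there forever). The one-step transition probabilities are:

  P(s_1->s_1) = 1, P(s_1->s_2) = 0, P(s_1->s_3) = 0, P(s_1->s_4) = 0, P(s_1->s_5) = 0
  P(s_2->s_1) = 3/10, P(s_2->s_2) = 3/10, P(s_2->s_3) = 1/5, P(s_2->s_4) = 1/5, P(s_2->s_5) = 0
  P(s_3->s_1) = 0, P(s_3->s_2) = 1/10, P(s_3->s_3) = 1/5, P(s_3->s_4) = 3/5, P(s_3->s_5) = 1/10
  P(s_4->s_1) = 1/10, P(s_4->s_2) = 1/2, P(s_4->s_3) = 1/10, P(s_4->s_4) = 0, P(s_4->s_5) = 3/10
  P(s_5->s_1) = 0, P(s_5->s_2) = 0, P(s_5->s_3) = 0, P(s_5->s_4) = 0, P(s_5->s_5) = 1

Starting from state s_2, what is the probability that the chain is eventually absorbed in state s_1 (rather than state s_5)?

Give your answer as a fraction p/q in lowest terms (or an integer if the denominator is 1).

Answer: 125/178

Derivation:
Let a_i = P(absorbed in s_1 | start in state i).
Boundary conditions: a_s_1 = 1, a_s_5 = 0.
For each transient state i, a_i = sum_j P(i->j) * a_j:
  a_s_2 = 3/10*a_s_1 + 3/10*a_s_2 + 1/5*a_s_3 + 1/5*a_s_4 + 0*a_s_5
  a_s_3 = 0*a_s_1 + 1/10*a_s_2 + 1/5*a_s_3 + 3/5*a_s_4 + 1/10*a_s_5
  a_s_4 = 1/10*a_s_1 + 1/2*a_s_2 + 1/10*a_s_3 + 0*a_s_4 + 3/10*a_s_5

Substituting a_s_1 = 1 and a_s_5 = 0, rearrange to (I - Q) a = r where r[i] = P(i -> s_1):
  [7/10, -1/5, -1/5] . (a_s_2, a_s_3, a_s_4) = 3/10
  [-1/10, 4/5, -3/5] . (a_s_2, a_s_3, a_s_4) = 0
  [-1/2, -1/10, 1] . (a_s_2, a_s_3, a_s_4) = 1/10

Solving yields:
  a_s_2 = 125/178
  a_s_3 = 41/89
  a_s_4 = 177/356

Starting state is s_2, so the absorption probability is a_s_2 = 125/178.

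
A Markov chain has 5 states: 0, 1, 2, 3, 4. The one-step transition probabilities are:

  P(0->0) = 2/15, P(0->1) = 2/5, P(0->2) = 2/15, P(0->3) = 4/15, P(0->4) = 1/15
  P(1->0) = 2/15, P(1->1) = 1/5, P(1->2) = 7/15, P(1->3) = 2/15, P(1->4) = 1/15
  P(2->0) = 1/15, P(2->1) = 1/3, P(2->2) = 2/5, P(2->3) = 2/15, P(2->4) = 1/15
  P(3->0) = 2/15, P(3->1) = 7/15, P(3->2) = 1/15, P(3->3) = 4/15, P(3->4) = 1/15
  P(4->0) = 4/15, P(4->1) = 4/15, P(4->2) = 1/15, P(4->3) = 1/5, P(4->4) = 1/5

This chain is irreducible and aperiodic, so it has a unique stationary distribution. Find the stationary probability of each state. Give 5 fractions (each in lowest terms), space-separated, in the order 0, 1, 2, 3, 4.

The stationary distribution satisfies pi = pi * P, i.e.:
  pi_0 = 2/15*pi_0 + 2/15*pi_1 + 1/15*pi_2 + 2/15*pi_3 + 4/15*pi_4
  pi_1 = 2/5*pi_0 + 1/5*pi_1 + 1/3*pi_2 + 7/15*pi_3 + 4/15*pi_4
  pi_2 = 2/15*pi_0 + 7/15*pi_1 + 2/5*pi_2 + 1/15*pi_3 + 1/15*pi_4
  pi_3 = 4/15*pi_0 + 2/15*pi_1 + 2/15*pi_2 + 4/15*pi_3 + 1/5*pi_4
  pi_4 = 1/15*pi_0 + 1/15*pi_1 + 1/15*pi_2 + 1/15*pi_3 + 1/5*pi_4
with normalization: pi_0 + pi_1 + pi_2 + pi_3 + pi_4 = 1.

Using the first 4 balance equations plus normalization, the linear system A*pi = b is:
  [-13/15, 2/15, 1/15, 2/15, 4/15] . pi = 0
  [2/5, -4/5, 1/3, 7/15, 4/15] . pi = 0
  [2/15, 7/15, -3/5, 1/15, 1/15] . pi = 0
  [4/15, 2/15, 2/15, -11/15, 1/5] . pi = 0
  [1, 1, 1, 1, 1] . pi = 1

Solving yields:
  pi_0 = 4881/39559
  pi_1 = 12575/39559
  pi_2 = 11989/39559
  pi_3 = 7071/39559
  pi_4 = 1/13

Verification (pi * P):
  4881/39559*2/15 + 12575/39559*2/15 + 11989/39559*1/15 + 7071/39559*2/15 + 1/13*4/15 = 4881/39559 = pi_0  (ok)
  4881/39559*2/5 + 12575/39559*1/5 + 11989/39559*1/3 + 7071/39559*7/15 + 1/13*4/15 = 12575/39559 = pi_1  (ok)
  4881/39559*2/15 + 12575/39559*7/15 + 11989/39559*2/5 + 7071/39559*1/15 + 1/13*1/15 = 11989/39559 = pi_2  (ok)
  4881/39559*4/15 + 12575/39559*2/15 + 11989/39559*2/15 + 7071/39559*4/15 + 1/13*1/5 = 7071/39559 = pi_3  (ok)
  4881/39559*1/15 + 12575/39559*1/15 + 11989/39559*1/15 + 7071/39559*1/15 + 1/13*1/5 = 1/13 = pi_4  (ok)

Answer: 4881/39559 12575/39559 11989/39559 7071/39559 1/13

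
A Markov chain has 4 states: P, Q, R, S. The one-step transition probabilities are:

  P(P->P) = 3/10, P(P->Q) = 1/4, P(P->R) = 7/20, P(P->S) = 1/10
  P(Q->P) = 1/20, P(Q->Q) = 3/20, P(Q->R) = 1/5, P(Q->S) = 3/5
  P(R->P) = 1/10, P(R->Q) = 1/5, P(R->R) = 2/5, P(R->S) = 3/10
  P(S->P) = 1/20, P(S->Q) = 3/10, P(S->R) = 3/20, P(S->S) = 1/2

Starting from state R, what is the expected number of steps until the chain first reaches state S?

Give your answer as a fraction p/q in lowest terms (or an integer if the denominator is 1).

Let h_i = expected steps to first reach S from state i.
Boundary: h_S = 0.
First-step equations for the other states:
  h_P = 1 + 3/10*h_P + 1/4*h_Q + 7/20*h_R + 1/10*h_S
  h_Q = 1 + 1/20*h_P + 3/20*h_Q + 1/5*h_R + 3/5*h_S
  h_R = 1 + 1/10*h_P + 1/5*h_Q + 2/5*h_R + 3/10*h_S

Substituting h_S = 0 and rearranging gives the linear system (I - Q) h = 1:
  [7/10, -1/4, -7/20] . (h_P, h_Q, h_R) = 1
  [-1/20, 17/20, -1/5] . (h_P, h_Q, h_R) = 1
  [-1/10, -1/5, 3/5] . (h_P, h_Q, h_R) = 1

Solving yields:
  h_P = 4150/1133
  h_Q = 2370/1133
  h_R = 3370/1133

Starting state is R, so the expected hitting time is h_R = 3370/1133.

Answer: 3370/1133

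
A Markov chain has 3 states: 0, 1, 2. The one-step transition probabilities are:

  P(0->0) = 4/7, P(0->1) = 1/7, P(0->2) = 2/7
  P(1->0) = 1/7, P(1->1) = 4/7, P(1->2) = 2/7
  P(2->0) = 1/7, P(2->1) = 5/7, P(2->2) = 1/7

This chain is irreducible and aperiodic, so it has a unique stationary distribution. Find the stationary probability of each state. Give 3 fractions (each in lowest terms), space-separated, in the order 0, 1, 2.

The stationary distribution satisfies pi = pi * P, i.e.:
  pi_0 = 4/7*pi_0 + 1/7*pi_1 + 1/7*pi_2
  pi_1 = 1/7*pi_0 + 4/7*pi_1 + 5/7*pi_2
  pi_2 = 2/7*pi_0 + 2/7*pi_1 + 1/7*pi_2
with normalization: pi_0 + pi_1 + pi_2 = 1.

Using the first 2 balance equations plus normalization, the linear system A*pi = b is:
  [-3/7, 1/7, 1/7] . pi = 0
  [1/7, -3/7, 5/7] . pi = 0
  [1, 1, 1] . pi = 1

Solving yields:
  pi_0 = 1/4
  pi_1 = 1/2
  pi_2 = 1/4

Verification (pi * P):
  1/4*4/7 + 1/2*1/7 + 1/4*1/7 = 1/4 = pi_0  (ok)
  1/4*1/7 + 1/2*4/7 + 1/4*5/7 = 1/2 = pi_1  (ok)
  1/4*2/7 + 1/2*2/7 + 1/4*1/7 = 1/4 = pi_2  (ok)

Answer: 1/4 1/2 1/4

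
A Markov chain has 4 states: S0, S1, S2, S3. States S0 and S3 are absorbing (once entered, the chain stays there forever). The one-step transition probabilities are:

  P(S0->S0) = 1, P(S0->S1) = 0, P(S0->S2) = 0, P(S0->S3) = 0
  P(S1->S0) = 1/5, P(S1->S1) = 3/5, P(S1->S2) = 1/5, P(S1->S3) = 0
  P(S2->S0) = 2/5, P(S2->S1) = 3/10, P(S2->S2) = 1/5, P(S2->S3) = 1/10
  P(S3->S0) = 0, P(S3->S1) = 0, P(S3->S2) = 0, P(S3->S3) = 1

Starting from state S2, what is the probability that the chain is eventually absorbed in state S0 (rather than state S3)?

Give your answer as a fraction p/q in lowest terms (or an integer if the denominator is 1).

Answer: 11/13

Derivation:
Let a_i = P(absorbed in S0 | start in state i).
Boundary conditions: a_S0 = 1, a_S3 = 0.
For each transient state i, a_i = sum_j P(i->j) * a_j:
  a_S1 = 1/5*a_S0 + 3/5*a_S1 + 1/5*a_S2 + 0*a_S3
  a_S2 = 2/5*a_S0 + 3/10*a_S1 + 1/5*a_S2 + 1/10*a_S3

Substituting a_S0 = 1 and a_S3 = 0, rearrange to (I - Q) a = r where r[i] = P(i -> S0):
  [2/5, -1/5] . (a_S1, a_S2) = 1/5
  [-3/10, 4/5] . (a_S1, a_S2) = 2/5

Solving yields:
  a_S1 = 12/13
  a_S2 = 11/13

Starting state is S2, so the absorption probability is a_S2 = 11/13.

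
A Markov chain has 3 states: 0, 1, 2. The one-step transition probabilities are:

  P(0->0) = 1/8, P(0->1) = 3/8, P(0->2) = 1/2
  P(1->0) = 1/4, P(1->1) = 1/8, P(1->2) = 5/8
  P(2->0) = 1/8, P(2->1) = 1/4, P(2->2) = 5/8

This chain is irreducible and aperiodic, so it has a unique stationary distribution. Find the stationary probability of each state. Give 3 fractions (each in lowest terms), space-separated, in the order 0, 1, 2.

The stationary distribution satisfies pi = pi * P, i.e.:
  pi_0 = 1/8*pi_0 + 1/4*pi_1 + 1/8*pi_2
  pi_1 = 3/8*pi_0 + 1/8*pi_1 + 1/4*pi_2
  pi_2 = 1/2*pi_0 + 5/8*pi_1 + 5/8*pi_2
with normalization: pi_0 + pi_1 + pi_2 = 1.

Using the first 2 balance equations plus normalization, the linear system A*pi = b is:
  [-7/8, 1/4, 1/8] . pi = 0
  [3/8, -7/8, 1/4] . pi = 0
  [1, 1, 1] . pi = 1

Solving yields:
  pi_0 = 11/71
  pi_1 = 17/71
  pi_2 = 43/71

Verification (pi * P):
  11/71*1/8 + 17/71*1/4 + 43/71*1/8 = 11/71 = pi_0  (ok)
  11/71*3/8 + 17/71*1/8 + 43/71*1/4 = 17/71 = pi_1  (ok)
  11/71*1/2 + 17/71*5/8 + 43/71*5/8 = 43/71 = pi_2  (ok)

Answer: 11/71 17/71 43/71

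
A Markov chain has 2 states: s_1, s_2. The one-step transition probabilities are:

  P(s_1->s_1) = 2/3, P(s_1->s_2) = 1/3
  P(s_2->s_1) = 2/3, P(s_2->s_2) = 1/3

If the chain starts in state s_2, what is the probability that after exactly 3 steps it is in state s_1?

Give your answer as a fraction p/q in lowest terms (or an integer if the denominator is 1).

Answer: 2/3

Derivation:
Computing P^3 by repeated multiplication:
P^1 =
  s_1: [2/3, 1/3]
  s_2: [2/3, 1/3]
P^2 =
  s_1: [2/3, 1/3]
  s_2: [2/3, 1/3]
P^3 =
  s_1: [2/3, 1/3]
  s_2: [2/3, 1/3]

(P^3)[s_2 -> s_1] = 2/3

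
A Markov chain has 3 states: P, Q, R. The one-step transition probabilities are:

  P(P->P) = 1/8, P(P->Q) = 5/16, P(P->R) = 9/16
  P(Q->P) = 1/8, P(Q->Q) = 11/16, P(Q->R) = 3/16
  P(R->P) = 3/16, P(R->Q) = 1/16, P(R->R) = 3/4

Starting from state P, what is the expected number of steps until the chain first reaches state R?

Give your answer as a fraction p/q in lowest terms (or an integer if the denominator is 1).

Answer: 8/3

Derivation:
Let h_i = expected steps to first reach R from state i.
Boundary: h_R = 0.
First-step equations for the other states:
  h_P = 1 + 1/8*h_P + 5/16*h_Q + 9/16*h_R
  h_Q = 1 + 1/8*h_P + 11/16*h_Q + 3/16*h_R

Substituting h_R = 0 and rearranging gives the linear system (I - Q) h = 1:
  [7/8, -5/16] . (h_P, h_Q) = 1
  [-1/8, 5/16] . (h_P, h_Q) = 1

Solving yields:
  h_P = 8/3
  h_Q = 64/15

Starting state is P, so the expected hitting time is h_P = 8/3.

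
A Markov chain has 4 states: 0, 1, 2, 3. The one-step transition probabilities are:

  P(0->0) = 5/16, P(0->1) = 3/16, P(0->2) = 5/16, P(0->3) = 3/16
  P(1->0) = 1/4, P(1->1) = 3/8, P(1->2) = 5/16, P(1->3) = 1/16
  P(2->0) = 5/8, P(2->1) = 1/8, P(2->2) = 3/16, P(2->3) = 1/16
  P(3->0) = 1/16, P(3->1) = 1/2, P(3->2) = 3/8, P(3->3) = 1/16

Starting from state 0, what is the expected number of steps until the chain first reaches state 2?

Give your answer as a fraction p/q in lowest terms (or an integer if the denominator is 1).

Let h_i = expected steps to first reach 2 from state i.
Boundary: h_2 = 0.
First-step equations for the other states:
  h_0 = 1 + 5/16*h_0 + 3/16*h_1 + 5/16*h_2 + 3/16*h_3
  h_1 = 1 + 1/4*h_0 + 3/8*h_1 + 5/16*h_2 + 1/16*h_3
  h_3 = 1 + 1/16*h_0 + 1/2*h_1 + 3/8*h_2 + 1/16*h_3

Substituting h_2 = 0 and rearranging gives the linear system (I - Q) h = 1:
  [11/16, -3/16, -3/16] . (h_0, h_1, h_3) = 1
  [-1/4, 5/8, -1/16] . (h_0, h_1, h_3) = 1
  [-1/16, -1/2, 15/16] . (h_0, h_1, h_3) = 1

Solving yields:
  h_0 = 3904/1253
  h_1 = 3936/1253
  h_3 = 528/179

Starting state is 0, so the expected hitting time is h_0 = 3904/1253.

Answer: 3904/1253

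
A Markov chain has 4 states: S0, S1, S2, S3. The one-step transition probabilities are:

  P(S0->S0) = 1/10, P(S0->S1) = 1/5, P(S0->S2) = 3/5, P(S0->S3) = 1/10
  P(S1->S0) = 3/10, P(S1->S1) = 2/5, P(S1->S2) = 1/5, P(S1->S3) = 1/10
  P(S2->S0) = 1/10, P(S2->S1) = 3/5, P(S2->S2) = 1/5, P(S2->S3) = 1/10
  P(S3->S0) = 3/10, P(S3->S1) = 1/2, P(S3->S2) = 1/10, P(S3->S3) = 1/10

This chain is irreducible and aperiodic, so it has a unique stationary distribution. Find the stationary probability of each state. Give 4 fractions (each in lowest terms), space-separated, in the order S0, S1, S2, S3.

The stationary distribution satisfies pi = pi * P, i.e.:
  pi_S0 = 1/10*pi_S0 + 3/10*pi_S1 + 1/10*pi_S2 + 3/10*pi_S3
  pi_S1 = 1/5*pi_S0 + 2/5*pi_S1 + 3/5*pi_S2 + 1/2*pi_S3
  pi_S2 = 3/5*pi_S0 + 1/5*pi_S1 + 1/5*pi_S2 + 1/10*pi_S3
  pi_S3 = 1/10*pi_S0 + 1/10*pi_S1 + 1/10*pi_S2 + 1/10*pi_S3
with normalization: pi_S0 + pi_S1 + pi_S2 + pi_S3 = 1.

Using the first 3 balance equations plus normalization, the linear system A*pi = b is:
  [-9/10, 3/10, 1/10, 3/10] . pi = 0
  [1/5, -3/5, 3/5, 1/2] . pi = 0
  [3/5, 1/5, -4/5, 1/10] . pi = 0
  [1, 1, 1, 1] . pi = 1

Solving yields:
  pi_S0 = 131/640
  pi_S1 = 271/640
  pi_S2 = 87/320
  pi_S3 = 1/10

Verification (pi * P):
  131/640*1/10 + 271/640*3/10 + 87/320*1/10 + 1/10*3/10 = 131/640 = pi_S0  (ok)
  131/640*1/5 + 271/640*2/5 + 87/320*3/5 + 1/10*1/2 = 271/640 = pi_S1  (ok)
  131/640*3/5 + 271/640*1/5 + 87/320*1/5 + 1/10*1/10 = 87/320 = pi_S2  (ok)
  131/640*1/10 + 271/640*1/10 + 87/320*1/10 + 1/10*1/10 = 1/10 = pi_S3  (ok)

Answer: 131/640 271/640 87/320 1/10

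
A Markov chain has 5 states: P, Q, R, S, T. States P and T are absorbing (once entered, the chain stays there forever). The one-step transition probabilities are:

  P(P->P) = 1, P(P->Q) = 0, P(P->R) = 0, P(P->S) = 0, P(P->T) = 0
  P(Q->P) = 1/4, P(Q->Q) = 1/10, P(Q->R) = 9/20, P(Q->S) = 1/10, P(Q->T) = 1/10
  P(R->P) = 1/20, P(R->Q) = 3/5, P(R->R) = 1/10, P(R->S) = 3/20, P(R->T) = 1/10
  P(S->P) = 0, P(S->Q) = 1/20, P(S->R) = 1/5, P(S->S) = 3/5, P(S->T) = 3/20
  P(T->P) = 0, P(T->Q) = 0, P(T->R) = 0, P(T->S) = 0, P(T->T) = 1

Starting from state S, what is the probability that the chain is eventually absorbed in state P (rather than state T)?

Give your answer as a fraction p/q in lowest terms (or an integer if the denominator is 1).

Answer: 137/451

Derivation:
Let a_i = P(absorbed in P | start in state i).
Boundary conditions: a_P = 1, a_T = 0.
For each transient state i, a_i = sum_j P(i->j) * a_j:
  a_Q = 1/4*a_P + 1/10*a_Q + 9/20*a_R + 1/10*a_S + 1/10*a_T
  a_R = 1/20*a_P + 3/5*a_Q + 1/10*a_R + 3/20*a_S + 1/10*a_T
  a_S = 0*a_P + 1/20*a_Q + 1/5*a_R + 3/5*a_S + 3/20*a_T

Substituting a_P = 1 and a_T = 0, rearrange to (I - Q) a = r where r[i] = P(i -> P):
  [9/10, -9/20, -1/10] . (a_Q, a_R, a_S) = 1/4
  [-3/5, 9/10, -3/20] . (a_Q, a_R, a_S) = 1/20
  [-1/20, -1/5, 2/5] . (a_Q, a_R, a_S) = 0

Solving yields:
  a_Q = 740/1353
  a_R = 637/1353
  a_S = 137/451

Starting state is S, so the absorption probability is a_S = 137/451.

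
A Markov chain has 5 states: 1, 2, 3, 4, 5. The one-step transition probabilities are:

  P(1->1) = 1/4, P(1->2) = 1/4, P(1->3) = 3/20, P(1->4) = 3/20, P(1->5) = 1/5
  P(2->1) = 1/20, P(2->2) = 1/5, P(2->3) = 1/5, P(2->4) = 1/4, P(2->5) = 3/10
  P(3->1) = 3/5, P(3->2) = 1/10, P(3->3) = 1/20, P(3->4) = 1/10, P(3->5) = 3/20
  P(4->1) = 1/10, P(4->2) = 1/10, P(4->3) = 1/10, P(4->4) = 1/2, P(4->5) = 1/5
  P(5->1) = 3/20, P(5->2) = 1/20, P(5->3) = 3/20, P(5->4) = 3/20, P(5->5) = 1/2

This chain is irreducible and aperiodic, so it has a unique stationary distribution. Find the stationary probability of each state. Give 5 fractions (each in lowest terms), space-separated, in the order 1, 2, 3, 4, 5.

The stationary distribution satisfies pi = pi * P, i.e.:
  pi_1 = 1/4*pi_1 + 1/20*pi_2 + 3/5*pi_3 + 1/10*pi_4 + 3/20*pi_5
  pi_2 = 1/4*pi_1 + 1/5*pi_2 + 1/10*pi_3 + 1/10*pi_4 + 1/20*pi_5
  pi_3 = 3/20*pi_1 + 1/5*pi_2 + 1/20*pi_3 + 1/10*pi_4 + 3/20*pi_5
  pi_4 = 3/20*pi_1 + 1/4*pi_2 + 1/10*pi_3 + 1/2*pi_4 + 3/20*pi_5
  pi_5 = 1/5*pi_1 + 3/10*pi_2 + 3/20*pi_3 + 1/5*pi_4 + 1/2*pi_5
with normalization: pi_1 + pi_2 + pi_3 + pi_4 + pi_5 = 1.

Using the first 4 balance equations plus normalization, the linear system A*pi = b is:
  [-3/4, 1/20, 3/5, 1/10, 3/20] . pi = 0
  [1/4, -4/5, 1/10, 1/10, 1/20] . pi = 0
  [3/20, 1/5, -19/20, 1/10, 3/20] . pi = 0
  [3/20, 1/4, 1/10, -1/2, 3/20] . pi = 0
  [1, 1, 1, 1, 1] . pi = 1

Solving yields:
  pi_1 = 9034/44147
  pi_2 = 5688/44147
  pi_3 = 5796/44147
  pi_4 = 10617/44147
  pi_5 = 13012/44147

Verification (pi * P):
  9034/44147*1/4 + 5688/44147*1/20 + 5796/44147*3/5 + 10617/44147*1/10 + 13012/44147*3/20 = 9034/44147 = pi_1  (ok)
  9034/44147*1/4 + 5688/44147*1/5 + 5796/44147*1/10 + 10617/44147*1/10 + 13012/44147*1/20 = 5688/44147 = pi_2  (ok)
  9034/44147*3/20 + 5688/44147*1/5 + 5796/44147*1/20 + 10617/44147*1/10 + 13012/44147*3/20 = 5796/44147 = pi_3  (ok)
  9034/44147*3/20 + 5688/44147*1/4 + 5796/44147*1/10 + 10617/44147*1/2 + 13012/44147*3/20 = 10617/44147 = pi_4  (ok)
  9034/44147*1/5 + 5688/44147*3/10 + 5796/44147*3/20 + 10617/44147*1/5 + 13012/44147*1/2 = 13012/44147 = pi_5  (ok)

Answer: 9034/44147 5688/44147 5796/44147 10617/44147 13012/44147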